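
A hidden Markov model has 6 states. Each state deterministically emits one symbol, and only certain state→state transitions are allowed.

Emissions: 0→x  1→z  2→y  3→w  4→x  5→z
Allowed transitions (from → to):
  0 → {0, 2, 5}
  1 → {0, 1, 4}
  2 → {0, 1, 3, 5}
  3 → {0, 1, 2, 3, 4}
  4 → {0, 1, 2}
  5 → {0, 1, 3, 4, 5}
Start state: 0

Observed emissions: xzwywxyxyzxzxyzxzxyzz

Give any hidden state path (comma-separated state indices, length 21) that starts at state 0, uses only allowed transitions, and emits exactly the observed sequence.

0,5,3,2,3,4,2,0,2,1,4,1,0,2,1,0,5,4,2,5,5

  0: obs=x cand={0,4} pick 0 [start]
  1: obs=z cand={1,5} pick 5 [0->5 ok]
  2: obs=w cand={3} pick 3 [5->3 ok]
  3: obs=y cand={2} pick 2 [3->2 ok]
  4: obs=w cand={3} pick 3 [2->3 ok]
  5: obs=x cand={0,4} pick 4 [3->4 ok]
  6: obs=y cand={2} pick 2 [4->2 ok]
  7: obs=x cand={0,4} pick 0 [2->0 ok]
  8: obs=y cand={2} pick 2 [0->2 ok]
  9: obs=z cand={1,5} pick 1 [2->1 ok]
  10: obs=x cand={0,4} pick 4 [1->4 ok]
  11: obs=z cand={1,5} pick 1 [4->1 ok]
  12: obs=x cand={0,4} pick 0 [1->0 ok]
  13: obs=y cand={2} pick 2 [0->2 ok]
  14: obs=z cand={1,5} pick 1 [2->1 ok]
  15: obs=x cand={0,4} pick 0 [1->0 ok]
  16: obs=z cand={1,5} pick 5 [0->5 ok]
  17: obs=x cand={0,4} pick 4 [5->4 ok]
  18: obs=y cand={2} pick 2 [4->2 ok]
  19: obs=z cand={1,5} pick 5 [2->5 ok]
  20: obs=z cand={1,5} pick 5 [5->5 ok]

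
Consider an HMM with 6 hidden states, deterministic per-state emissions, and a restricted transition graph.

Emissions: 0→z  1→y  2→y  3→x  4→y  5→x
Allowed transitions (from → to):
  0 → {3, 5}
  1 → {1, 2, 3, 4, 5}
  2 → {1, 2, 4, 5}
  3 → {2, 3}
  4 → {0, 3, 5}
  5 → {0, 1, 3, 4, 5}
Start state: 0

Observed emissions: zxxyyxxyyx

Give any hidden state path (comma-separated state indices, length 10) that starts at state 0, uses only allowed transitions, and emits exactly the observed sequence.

  t0 'z' -> {0}, take 0 (start)
  t1 'x' -> {3,5}, take 3 (0->3 ok)
  t2 'x' -> {3,5}, take 3 (3->3 ok)
  t3 'y' -> {1,2,4}, take 2 (3->2 ok)
  t4 'y' -> {1,2,4}, take 4 (2->4 ok)
  t5 'x' -> {3,5}, take 3 (4->3 ok)
  t6 'x' -> {3,5}, take 3 (3->3 ok)
  t7 'y' -> {1,2,4}, take 2 (3->2 ok)
  t8 'y' -> {1,2,4}, take 4 (2->4 ok)
  t9 'x' -> {3,5}, take 5 (4->5 ok)

0,3,3,2,4,3,3,2,4,5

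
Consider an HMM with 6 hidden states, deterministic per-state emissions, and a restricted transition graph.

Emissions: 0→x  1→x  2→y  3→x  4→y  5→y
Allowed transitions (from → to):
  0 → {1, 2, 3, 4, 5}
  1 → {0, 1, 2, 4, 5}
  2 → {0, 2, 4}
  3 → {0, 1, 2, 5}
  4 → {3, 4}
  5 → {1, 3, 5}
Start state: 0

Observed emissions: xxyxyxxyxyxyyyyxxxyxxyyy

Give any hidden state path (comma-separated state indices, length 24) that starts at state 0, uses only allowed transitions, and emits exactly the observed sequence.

  0: obs=x cand={0,1,3} pick 0 [start]
  1: obs=x cand={0,1,3} pick 3 [0->3 ok]
  2: obs=y cand={2,4,5} pick 5 [3->5 ok]
  3: obs=x cand={0,1,3} pick 1 [5->1 ok]
  4: obs=y cand={2,4,5} pick 4 [1->4 ok]
  5: obs=x cand={0,1,3} pick 3 [4->3 ok]
  6: obs=x cand={0,1,3} pick 0 [3->0 ok]
  7: obs=y cand={2,4,5} pick 2 [0->2 ok]
  8: obs=x cand={0,1,3} pick 0 [2->0 ok]
  9: obs=y cand={2,4,5} pick 5 [0->5 ok]
  10: obs=x cand={0,1,3} pick 1 [5->1 ok]
  11: obs=y cand={2,4,5} pick 2 [1->2 ok]
  12: obs=y cand={2,4,5} pick 2 [2->2 ok]
  13: obs=y cand={2,4,5} pick 2 [2->2 ok]
  14: obs=y cand={2,4,5} pick 2 [2->2 ok]
  15: obs=x cand={0,1,3} pick 0 [2->0 ok]
  16: obs=x cand={0,1,3} pick 1 [0->1 ok]
  17: obs=x cand={0,1,3} pick 0 [1->0 ok]
  18: obs=y cand={2,4,5} pick 4 [0->4 ok]
  19: obs=x cand={0,1,3} pick 3 [4->3 ok]
  20: obs=x cand={0,1,3} pick 0 [3->0 ok]
  21: obs=y cand={2,4,5} pick 2 [0->2 ok]
  22: obs=y cand={2,4,5} pick 2 [2->2 ok]
  23: obs=y cand={2,4,5} pick 4 [2->4 ok]

0,3,5,1,4,3,0,2,0,5,1,2,2,2,2,0,1,0,4,3,0,2,2,4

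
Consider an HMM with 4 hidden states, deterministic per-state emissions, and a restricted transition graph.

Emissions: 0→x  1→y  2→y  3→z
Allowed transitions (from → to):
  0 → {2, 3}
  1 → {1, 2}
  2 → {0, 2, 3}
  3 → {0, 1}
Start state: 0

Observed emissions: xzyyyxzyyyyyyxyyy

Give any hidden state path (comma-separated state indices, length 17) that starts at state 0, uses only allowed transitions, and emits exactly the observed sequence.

0,3,1,1,2,0,3,1,1,1,1,2,2,0,2,2,2

  [0] x  {0}  => 0  start
  [1] z  {3}  => 3  0->3 ok
  [2] y  {1,2}  => 1  3->1 ok
  [3] y  {1,2}  => 1  1->1 ok
  [4] y  {1,2}  => 2  1->2 ok
  [5] x  {0}  => 0  2->0 ok
  [6] z  {3}  => 3  0->3 ok
  [7] y  {1,2}  => 1  3->1 ok
  [8] y  {1,2}  => 1  1->1 ok
  [9] y  {1,2}  => 1  1->1 ok
  [10] y  {1,2}  => 1  1->1 ok
  [11] y  {1,2}  => 2  1->2 ok
  [12] y  {1,2}  => 2  2->2 ok
  [13] x  {0}  => 0  2->0 ok
  [14] y  {1,2}  => 2  0->2 ok
  [15] y  {1,2}  => 2  2->2 ok
  [16] y  {1,2}  => 2  2->2 ok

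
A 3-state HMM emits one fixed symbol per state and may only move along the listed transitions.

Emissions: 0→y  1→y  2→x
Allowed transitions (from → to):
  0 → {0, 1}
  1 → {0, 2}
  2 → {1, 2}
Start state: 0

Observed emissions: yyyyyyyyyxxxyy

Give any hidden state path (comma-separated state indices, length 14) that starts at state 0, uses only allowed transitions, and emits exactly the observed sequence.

  [0] y  {0,1}  => 0  start
  [1] y  {0,1}  => 1  0->1 ok
  [2] y  {0,1}  => 0  1->0 ok
  [3] y  {0,1}  => 1  0->1 ok
  [4] y  {0,1}  => 0  1->0 ok
  [5] y  {0,1}  => 0  0->0 ok
  [6] y  {0,1}  => 1  0->1 ok
  [7] y  {0,1}  => 0  1->0 ok
  [8] y  {0,1}  => 1  0->1 ok
  [9] x  {2}  => 2  1->2 ok
  [10] x  {2}  => 2  2->2 ok
  [11] x  {2}  => 2  2->2 ok
  [12] y  {0,1}  => 1  2->1 ok
  [13] y  {0,1}  => 0  1->0 ok

0,1,0,1,0,0,1,0,1,2,2,2,1,0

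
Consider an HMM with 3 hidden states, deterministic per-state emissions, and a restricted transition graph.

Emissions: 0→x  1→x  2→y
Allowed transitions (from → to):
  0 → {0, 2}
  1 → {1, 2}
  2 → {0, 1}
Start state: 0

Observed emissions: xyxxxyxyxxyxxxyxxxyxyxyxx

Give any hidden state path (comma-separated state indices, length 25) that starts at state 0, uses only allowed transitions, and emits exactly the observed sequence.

0,2,1,1,1,2,0,2,0,0,2,1,1,1,2,1,1,1,2,0,2,0,2,0,0

  t0 'x' -> {0,1}, take 0 (start)
  t1 'y' -> {2}, take 2 (0->2 ok)
  t2 'x' -> {0,1}, take 1 (2->1 ok)
  t3 'x' -> {0,1}, take 1 (1->1 ok)
  t4 'x' -> {0,1}, take 1 (1->1 ok)
  t5 'y' -> {2}, take 2 (1->2 ok)
  t6 'x' -> {0,1}, take 0 (2->0 ok)
  t7 'y' -> {2}, take 2 (0->2 ok)
  t8 'x' -> {0,1}, take 0 (2->0 ok)
  t9 'x' -> {0,1}, take 0 (0->0 ok)
  t10 'y' -> {2}, take 2 (0->2 ok)
  t11 'x' -> {0,1}, take 1 (2->1 ok)
  t12 'x' -> {0,1}, take 1 (1->1 ok)
  t13 'x' -> {0,1}, take 1 (1->1 ok)
  t14 'y' -> {2}, take 2 (1->2 ok)
  t15 'x' -> {0,1}, take 1 (2->1 ok)
  t16 'x' -> {0,1}, take 1 (1->1 ok)
  t17 'x' -> {0,1}, take 1 (1->1 ok)
  t18 'y' -> {2}, take 2 (1->2 ok)
  t19 'x' -> {0,1}, take 0 (2->0 ok)
  t20 'y' -> {2}, take 2 (0->2 ok)
  t21 'x' -> {0,1}, take 0 (2->0 ok)
  t22 'y' -> {2}, take 2 (0->2 ok)
  t23 'x' -> {0,1}, take 0 (2->0 ok)
  t24 'x' -> {0,1}, take 0 (0->0 ok)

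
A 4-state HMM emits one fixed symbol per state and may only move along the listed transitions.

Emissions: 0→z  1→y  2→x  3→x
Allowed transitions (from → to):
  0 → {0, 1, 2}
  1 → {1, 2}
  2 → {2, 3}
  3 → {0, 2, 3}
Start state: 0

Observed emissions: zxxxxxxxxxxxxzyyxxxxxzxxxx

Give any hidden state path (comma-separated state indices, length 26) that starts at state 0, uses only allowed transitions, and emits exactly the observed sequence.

0,2,3,3,2,3,2,3,3,2,2,2,3,0,1,1,2,3,2,3,3,0,2,2,3,2

  0: obs=z cand={0} pick 0 [start]
  1: obs=x cand={2,3} pick 2 [0->2 ok]
  2: obs=x cand={2,3} pick 3 [2->3 ok]
  3: obs=x cand={2,3} pick 3 [3->3 ok]
  4: obs=x cand={2,3} pick 2 [3->2 ok]
  5: obs=x cand={2,3} pick 3 [2->3 ok]
  6: obs=x cand={2,3} pick 2 [3->2 ok]
  7: obs=x cand={2,3} pick 3 [2->3 ok]
  8: obs=x cand={2,3} pick 3 [3->3 ok]
  9: obs=x cand={2,3} pick 2 [3->2 ok]
  10: obs=x cand={2,3} pick 2 [2->2 ok]
  11: obs=x cand={2,3} pick 2 [2->2 ok]
  12: obs=x cand={2,3} pick 3 [2->3 ok]
  13: obs=z cand={0} pick 0 [3->0 ok]
  14: obs=y cand={1} pick 1 [0->1 ok]
  15: obs=y cand={1} pick 1 [1->1 ok]
  16: obs=x cand={2,3} pick 2 [1->2 ok]
  17: obs=x cand={2,3} pick 3 [2->3 ok]
  18: obs=x cand={2,3} pick 2 [3->2 ok]
  19: obs=x cand={2,3} pick 3 [2->3 ok]
  20: obs=x cand={2,3} pick 3 [3->3 ok]
  21: obs=z cand={0} pick 0 [3->0 ok]
  22: obs=x cand={2,3} pick 2 [0->2 ok]
  23: obs=x cand={2,3} pick 2 [2->2 ok]
  24: obs=x cand={2,3} pick 3 [2->3 ok]
  25: obs=x cand={2,3} pick 2 [3->2 ok]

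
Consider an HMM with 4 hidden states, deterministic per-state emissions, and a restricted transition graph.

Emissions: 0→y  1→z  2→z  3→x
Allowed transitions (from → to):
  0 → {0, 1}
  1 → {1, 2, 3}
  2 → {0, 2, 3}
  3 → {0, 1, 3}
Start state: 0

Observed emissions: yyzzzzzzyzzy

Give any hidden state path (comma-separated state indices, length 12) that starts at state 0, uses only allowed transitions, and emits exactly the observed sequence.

0,0,1,1,1,2,2,2,0,1,2,0

  pos 0: y in {0}, choose 0; start
  pos 1: y in {0}, choose 0; 0->0 ok
  pos 2: z in {1,2}, choose 1; 0->1 ok
  pos 3: z in {1,2}, choose 1; 1->1 ok
  pos 4: z in {1,2}, choose 1; 1->1 ok
  pos 5: z in {1,2}, choose 2; 1->2 ok
  pos 6: z in {1,2}, choose 2; 2->2 ok
  pos 7: z in {1,2}, choose 2; 2->2 ok
  pos 8: y in {0}, choose 0; 2->0 ok
  pos 9: z in {1,2}, choose 1; 0->1 ok
  pos 10: z in {1,2}, choose 2; 1->2 ok
  pos 11: y in {0}, choose 0; 2->0 ok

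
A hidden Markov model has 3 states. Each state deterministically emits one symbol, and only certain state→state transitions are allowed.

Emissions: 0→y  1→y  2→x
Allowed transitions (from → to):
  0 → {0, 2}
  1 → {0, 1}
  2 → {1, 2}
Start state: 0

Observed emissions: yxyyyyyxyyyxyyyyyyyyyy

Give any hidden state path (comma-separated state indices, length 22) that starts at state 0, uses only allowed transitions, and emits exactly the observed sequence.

  pos 0: y in {0,1}, choose 0; start
  pos 1: x in {2}, choose 2; 0->2 ok
  pos 2: y in {0,1}, choose 1; 2->1 ok
  pos 3: y in {0,1}, choose 1; 1->1 ok
  pos 4: y in {0,1}, choose 1; 1->1 ok
  pos 5: y in {0,1}, choose 1; 1->1 ok
  pos 6: y in {0,1}, choose 0; 1->0 ok
  pos 7: x in {2}, choose 2; 0->2 ok
  pos 8: y in {0,1}, choose 1; 2->1 ok
  pos 9: y in {0,1}, choose 0; 1->0 ok
  pos 10: y in {0,1}, choose 0; 0->0 ok
  pos 11: x in {2}, choose 2; 0->2 ok
  pos 12: y in {0,1}, choose 1; 2->1 ok
  pos 13: y in {0,1}, choose 1; 1->1 ok
  pos 14: y in {0,1}, choose 1; 1->1 ok
  pos 15: y in {0,1}, choose 0; 1->0 ok
  pos 16: y in {0,1}, choose 0; 0->0 ok
  pos 17: y in {0,1}, choose 0; 0->0 ok
  pos 18: y in {0,1}, choose 0; 0->0 ok
  pos 19: y in {0,1}, choose 0; 0->0 ok
  pos 20: y in {0,1}, choose 0; 0->0 ok
  pos 21: y in {0,1}, choose 0; 0->0 ok

0,2,1,1,1,1,0,2,1,0,0,2,1,1,1,0,0,0,0,0,0,0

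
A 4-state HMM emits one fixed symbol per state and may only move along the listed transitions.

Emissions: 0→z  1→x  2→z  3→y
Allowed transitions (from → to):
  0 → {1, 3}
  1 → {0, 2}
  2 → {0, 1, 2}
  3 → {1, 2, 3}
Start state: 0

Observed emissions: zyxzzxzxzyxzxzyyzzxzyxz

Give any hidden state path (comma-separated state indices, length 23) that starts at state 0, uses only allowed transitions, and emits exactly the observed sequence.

  t0 'z' -> {0,2}, take 0 (start)
  t1 'y' -> {3}, take 3 (0->3 ok)
  t2 'x' -> {1}, take 1 (3->1 ok)
  t3 'z' -> {0,2}, take 2 (1->2 ok)
  t4 'z' -> {0,2}, take 0 (2->0 ok)
  t5 'x' -> {1}, take 1 (0->1 ok)
  t6 'z' -> {0,2}, take 0 (1->0 ok)
  t7 'x' -> {1}, take 1 (0->1 ok)
  t8 'z' -> {0,2}, take 0 (1->0 ok)
  t9 'y' -> {3}, take 3 (0->3 ok)
  t10 'x' -> {1}, take 1 (3->1 ok)
  t11 'z' -> {0,2}, take 2 (1->2 ok)
  t12 'x' -> {1}, take 1 (2->1 ok)
  t13 'z' -> {0,2}, take 0 (1->0 ok)
  t14 'y' -> {3}, take 3 (0->3 ok)
  t15 'y' -> {3}, take 3 (3->3 ok)
  t16 'z' -> {0,2}, take 2 (3->2 ok)
  t17 'z' -> {0,2}, take 2 (2->2 ok)
  t18 'x' -> {1}, take 1 (2->1 ok)
  t19 'z' -> {0,2}, take 0 (1->0 ok)
  t20 'y' -> {3}, take 3 (0->3 ok)
  t21 'x' -> {1}, take 1 (3->1 ok)
  t22 'z' -> {0,2}, take 2 (1->2 ok)

0,3,1,2,0,1,0,1,0,3,1,2,1,0,3,3,2,2,1,0,3,1,2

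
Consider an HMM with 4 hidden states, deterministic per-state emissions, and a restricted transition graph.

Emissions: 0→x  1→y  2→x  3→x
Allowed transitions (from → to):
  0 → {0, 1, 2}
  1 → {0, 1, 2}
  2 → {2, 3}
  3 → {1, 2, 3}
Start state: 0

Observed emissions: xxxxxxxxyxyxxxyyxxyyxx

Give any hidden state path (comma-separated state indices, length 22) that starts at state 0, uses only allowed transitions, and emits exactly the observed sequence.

0,2,2,3,3,2,3,3,1,0,1,2,2,3,1,1,2,3,1,1,2,3

  [0] x  {0,2,3}  => 0  start
  [1] x  {0,2,3}  => 2  0->2 ok
  [2] x  {0,2,3}  => 2  2->2 ok
  [3] x  {0,2,3}  => 3  2->3 ok
  [4] x  {0,2,3}  => 3  3->3 ok
  [5] x  {0,2,3}  => 2  3->2 ok
  [6] x  {0,2,3}  => 3  2->3 ok
  [7] x  {0,2,3}  => 3  3->3 ok
  [8] y  {1}  => 1  3->1 ok
  [9] x  {0,2,3}  => 0  1->0 ok
  [10] y  {1}  => 1  0->1 ok
  [11] x  {0,2,3}  => 2  1->2 ok
  [12] x  {0,2,3}  => 2  2->2 ok
  [13] x  {0,2,3}  => 3  2->3 ok
  [14] y  {1}  => 1  3->1 ok
  [15] y  {1}  => 1  1->1 ok
  [16] x  {0,2,3}  => 2  1->2 ok
  [17] x  {0,2,3}  => 3  2->3 ok
  [18] y  {1}  => 1  3->1 ok
  [19] y  {1}  => 1  1->1 ok
  [20] x  {0,2,3}  => 2  1->2 ok
  [21] x  {0,2,3}  => 3  2->3 ok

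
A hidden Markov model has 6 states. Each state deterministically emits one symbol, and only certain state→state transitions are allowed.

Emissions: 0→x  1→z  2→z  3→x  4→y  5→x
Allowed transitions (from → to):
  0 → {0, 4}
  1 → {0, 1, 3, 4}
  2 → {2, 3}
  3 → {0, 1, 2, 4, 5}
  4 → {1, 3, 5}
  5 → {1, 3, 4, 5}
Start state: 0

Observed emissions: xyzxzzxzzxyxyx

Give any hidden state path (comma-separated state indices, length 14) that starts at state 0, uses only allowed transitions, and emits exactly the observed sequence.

  [0] x  {0,3,5}  => 0  start
  [1] y  {4}  => 4  0->4 ok
  [2] z  {1,2}  => 1  4->1 ok
  [3] x  {0,3,5}  => 3  1->3 ok
  [4] z  {1,2}  => 2  3->2 ok
  [5] z  {1,2}  => 2  2->2 ok
  [6] x  {0,3,5}  => 3  2->3 ok
  [7] z  {1,2}  => 2  3->2 ok
  [8] z  {1,2}  => 2  2->2 ok
  [9] x  {0,3,5}  => 3  2->3 ok
  [10] y  {4}  => 4  3->4 ok
  [11] x  {0,3,5}  => 5  4->5 ok
  [12] y  {4}  => 4  5->4 ok
  [13] x  {0,3,5}  => 5  4->5 ok

0,4,1,3,2,2,3,2,2,3,4,5,4,5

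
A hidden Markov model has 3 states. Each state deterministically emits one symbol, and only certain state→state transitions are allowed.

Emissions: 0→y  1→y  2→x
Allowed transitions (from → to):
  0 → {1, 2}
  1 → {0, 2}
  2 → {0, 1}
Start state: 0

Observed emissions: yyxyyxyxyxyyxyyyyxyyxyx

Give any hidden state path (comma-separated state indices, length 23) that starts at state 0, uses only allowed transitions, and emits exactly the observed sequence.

0,1,2,1,0,2,0,2,1,2,0,1,2,1,0,1,0,2,0,1,2,1,2

  pos 0: y in {0,1}, choose 0; start
  pos 1: y in {0,1}, choose 1; 0->1 ok
  pos 2: x in {2}, choose 2; 1->2 ok
  pos 3: y in {0,1}, choose 1; 2->1 ok
  pos 4: y in {0,1}, choose 0; 1->0 ok
  pos 5: x in {2}, choose 2; 0->2 ok
  pos 6: y in {0,1}, choose 0; 2->0 ok
  pos 7: x in {2}, choose 2; 0->2 ok
  pos 8: y in {0,1}, choose 1; 2->1 ok
  pos 9: x in {2}, choose 2; 1->2 ok
  pos 10: y in {0,1}, choose 0; 2->0 ok
  pos 11: y in {0,1}, choose 1; 0->1 ok
  pos 12: x in {2}, choose 2; 1->2 ok
  pos 13: y in {0,1}, choose 1; 2->1 ok
  pos 14: y in {0,1}, choose 0; 1->0 ok
  pos 15: y in {0,1}, choose 1; 0->1 ok
  pos 16: y in {0,1}, choose 0; 1->0 ok
  pos 17: x in {2}, choose 2; 0->2 ok
  pos 18: y in {0,1}, choose 0; 2->0 ok
  pos 19: y in {0,1}, choose 1; 0->1 ok
  pos 20: x in {2}, choose 2; 1->2 ok
  pos 21: y in {0,1}, choose 1; 2->1 ok
  pos 22: x in {2}, choose 2; 1->2 ok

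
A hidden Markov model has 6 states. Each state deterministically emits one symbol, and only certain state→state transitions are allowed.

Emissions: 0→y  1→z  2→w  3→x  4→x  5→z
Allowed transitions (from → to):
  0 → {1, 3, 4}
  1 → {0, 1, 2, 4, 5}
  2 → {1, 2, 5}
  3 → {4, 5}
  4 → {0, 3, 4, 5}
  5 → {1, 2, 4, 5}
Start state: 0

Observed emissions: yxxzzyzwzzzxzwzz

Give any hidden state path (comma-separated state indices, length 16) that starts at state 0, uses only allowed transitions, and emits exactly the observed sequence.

0,4,3,5,1,0,1,2,5,1,1,4,5,2,1,1

  t0 'y' -> {0}, take 0 (start)
  t1 'x' -> {3,4}, take 4 (0->4 ok)
  t2 'x' -> {3,4}, take 3 (4->3 ok)
  t3 'z' -> {1,5}, take 5 (3->5 ok)
  t4 'z' -> {1,5}, take 1 (5->1 ok)
  t5 'y' -> {0}, take 0 (1->0 ok)
  t6 'z' -> {1,5}, take 1 (0->1 ok)
  t7 'w' -> {2}, take 2 (1->2 ok)
  t8 'z' -> {1,5}, take 5 (2->5 ok)
  t9 'z' -> {1,5}, take 1 (5->1 ok)
  t10 'z' -> {1,5}, take 1 (1->1 ok)
  t11 'x' -> {3,4}, take 4 (1->4 ok)
  t12 'z' -> {1,5}, take 5 (4->5 ok)
  t13 'w' -> {2}, take 2 (5->2 ok)
  t14 'z' -> {1,5}, take 1 (2->1 ok)
  t15 'z' -> {1,5}, take 1 (1->1 ok)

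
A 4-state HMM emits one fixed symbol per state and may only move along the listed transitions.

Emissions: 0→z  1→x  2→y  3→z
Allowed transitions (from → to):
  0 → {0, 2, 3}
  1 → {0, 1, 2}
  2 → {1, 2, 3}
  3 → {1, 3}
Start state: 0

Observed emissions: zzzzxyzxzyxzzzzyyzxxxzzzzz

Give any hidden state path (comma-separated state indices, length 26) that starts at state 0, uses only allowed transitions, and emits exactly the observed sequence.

0,0,3,3,1,2,3,1,0,2,1,0,0,0,0,2,2,3,1,1,1,0,0,0,3,3

  pos 0: z in {0,3}, choose 0; start
  pos 1: z in {0,3}, choose 0; 0->0 ok
  pos 2: z in {0,3}, choose 3; 0->3 ok
  pos 3: z in {0,3}, choose 3; 3->3 ok
  pos 4: x in {1}, choose 1; 3->1 ok
  pos 5: y in {2}, choose 2; 1->2 ok
  pos 6: z in {0,3}, choose 3; 2->3 ok
  pos 7: x in {1}, choose 1; 3->1 ok
  pos 8: z in {0,3}, choose 0; 1->0 ok
  pos 9: y in {2}, choose 2; 0->2 ok
  pos 10: x in {1}, choose 1; 2->1 ok
  pos 11: z in {0,3}, choose 0; 1->0 ok
  pos 12: z in {0,3}, choose 0; 0->0 ok
  pos 13: z in {0,3}, choose 0; 0->0 ok
  pos 14: z in {0,3}, choose 0; 0->0 ok
  pos 15: y in {2}, choose 2; 0->2 ok
  pos 16: y in {2}, choose 2; 2->2 ok
  pos 17: z in {0,3}, choose 3; 2->3 ok
  pos 18: x in {1}, choose 1; 3->1 ok
  pos 19: x in {1}, choose 1; 1->1 ok
  pos 20: x in {1}, choose 1; 1->1 ok
  pos 21: z in {0,3}, choose 0; 1->0 ok
  pos 22: z in {0,3}, choose 0; 0->0 ok
  pos 23: z in {0,3}, choose 0; 0->0 ok
  pos 24: z in {0,3}, choose 3; 0->3 ok
  pos 25: z in {0,3}, choose 3; 3->3 ok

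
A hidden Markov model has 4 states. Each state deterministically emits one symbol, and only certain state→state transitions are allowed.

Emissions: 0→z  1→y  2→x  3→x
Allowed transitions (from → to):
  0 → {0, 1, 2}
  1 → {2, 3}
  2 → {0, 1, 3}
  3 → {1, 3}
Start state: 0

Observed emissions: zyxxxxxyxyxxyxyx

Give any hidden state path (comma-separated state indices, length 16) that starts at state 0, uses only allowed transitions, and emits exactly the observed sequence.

  t0 'z' -> {0}, take 0 (start)
  t1 'y' -> {1}, take 1 (0->1 ok)
  t2 'x' -> {2,3}, take 2 (1->2 ok)
  t3 'x' -> {2,3}, take 3 (2->3 ok)
  t4 'x' -> {2,3}, take 3 (3->3 ok)
  t5 'x' -> {2,3}, take 3 (3->3 ok)
  t6 'x' -> {2,3}, take 3 (3->3 ok)
  t7 'y' -> {1}, take 1 (3->1 ok)
  t8 'x' -> {2,3}, take 2 (1->2 ok)
  t9 'y' -> {1}, take 1 (2->1 ok)
  t10 'x' -> {2,3}, take 2 (1->2 ok)
  t11 'x' -> {2,3}, take 3 (2->3 ok)
  t12 'y' -> {1}, take 1 (3->1 ok)
  t13 'x' -> {2,3}, take 3 (1->3 ok)
  t14 'y' -> {1}, take 1 (3->1 ok)
  t15 'x' -> {2,3}, take 2 (1->2 ok)

0,1,2,3,3,3,3,1,2,1,2,3,1,3,1,2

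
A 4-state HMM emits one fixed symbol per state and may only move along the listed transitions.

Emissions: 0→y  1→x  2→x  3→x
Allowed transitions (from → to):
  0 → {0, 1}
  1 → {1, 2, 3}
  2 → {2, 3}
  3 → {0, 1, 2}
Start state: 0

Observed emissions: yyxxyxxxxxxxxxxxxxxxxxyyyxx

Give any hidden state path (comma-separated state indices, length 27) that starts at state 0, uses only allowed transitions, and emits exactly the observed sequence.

  t0 'y' -> {0}, take 0 (start)
  t1 'y' -> {0}, take 0 (0->0 ok)
  t2 'x' -> {1,2,3}, take 1 (0->1 ok)
  t3 'x' -> {1,2,3}, take 3 (1->3 ok)
  t4 'y' -> {0}, take 0 (3->0 ok)
  t5 'x' -> {1,2,3}, take 1 (0->1 ok)
  t6 'x' -> {1,2,3}, take 1 (1->1 ok)
  t7 'x' -> {1,2,3}, take 1 (1->1 ok)
  t8 'x' -> {1,2,3}, take 2 (1->2 ok)
  t9 'x' -> {1,2,3}, take 2 (2->2 ok)
  t10 'x' -> {1,2,3}, take 2 (2->2 ok)
  t11 'x' -> {1,2,3}, take 2 (2->2 ok)
  t12 'x' -> {1,2,3}, take 2 (2->2 ok)
  t13 'x' -> {1,2,3}, take 2 (2->2 ok)
  t14 'x' -> {1,2,3}, take 2 (2->2 ok)
  t15 'x' -> {1,2,3}, take 3 (2->3 ok)
  t16 'x' -> {1,2,3}, take 2 (3->2 ok)
  t17 'x' -> {1,2,3}, take 2 (2->2 ok)
  t18 'x' -> {1,2,3}, take 2 (2->2 ok)
  t19 'x' -> {1,2,3}, take 2 (2->2 ok)
  t20 'x' -> {1,2,3}, take 2 (2->2 ok)
  t21 'x' -> {1,2,3}, take 3 (2->3 ok)
  t22 'y' -> {0}, take 0 (3->0 ok)
  t23 'y' -> {0}, take 0 (0->0 ok)
  t24 'y' -> {0}, take 0 (0->0 ok)
  t25 'x' -> {1,2,3}, take 1 (0->1 ok)
  t26 'x' -> {1,2,3}, take 2 (1->2 ok)

0,0,1,3,0,1,1,1,2,2,2,2,2,2,2,3,2,2,2,2,2,3,0,0,0,1,2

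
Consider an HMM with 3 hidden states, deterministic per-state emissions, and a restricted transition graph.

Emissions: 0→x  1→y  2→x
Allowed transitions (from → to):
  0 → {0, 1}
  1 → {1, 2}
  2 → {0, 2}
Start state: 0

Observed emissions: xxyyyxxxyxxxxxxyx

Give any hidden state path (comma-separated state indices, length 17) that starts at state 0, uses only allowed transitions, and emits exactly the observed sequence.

  [0] x  {0,2}  => 0  start
  [1] x  {0,2}  => 0  0->0 ok
  [2] y  {1}  => 1  0->1 ok
  [3] y  {1}  => 1  1->1 ok
  [4] y  {1}  => 1  1->1 ok
  [5] x  {0,2}  => 2  1->2 ok
  [6] x  {0,2}  => 2  2->2 ok
  [7] x  {0,2}  => 0  2->0 ok
  [8] y  {1}  => 1  0->1 ok
  [9] x  {0,2}  => 2  1->2 ok
  [10] x  {0,2}  => 2  2->2 ok
  [11] x  {0,2}  => 2  2->2 ok
  [12] x  {0,2}  => 2  2->2 ok
  [13] x  {0,2}  => 2  2->2 ok
  [14] x  {0,2}  => 0  2->0 ok
  [15] y  {1}  => 1  0->1 ok
  [16] x  {0,2}  => 2  1->2 ok

0,0,1,1,1,2,2,0,1,2,2,2,2,2,0,1,2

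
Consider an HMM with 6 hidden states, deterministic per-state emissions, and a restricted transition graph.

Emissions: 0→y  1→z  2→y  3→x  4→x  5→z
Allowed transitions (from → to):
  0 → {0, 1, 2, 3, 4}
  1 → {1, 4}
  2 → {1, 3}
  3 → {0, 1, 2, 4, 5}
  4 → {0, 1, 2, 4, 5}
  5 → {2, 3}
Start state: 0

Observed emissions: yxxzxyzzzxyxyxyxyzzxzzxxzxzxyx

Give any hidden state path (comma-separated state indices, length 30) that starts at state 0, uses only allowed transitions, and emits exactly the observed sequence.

  t0 'y' -> {0,2}, take 0 (start)
  t1 'x' -> {3,4}, take 4 (0->4 ok)
  t2 'x' -> {3,4}, take 4 (4->4 ok)
  t3 'z' -> {1,5}, take 5 (4->5 ok)
  t4 'x' -> {3,4}, take 3 (5->3 ok)
  t5 'y' -> {0,2}, take 2 (3->2 ok)
  t6 'z' -> {1,5}, take 1 (2->1 ok)
  t7 'z' -> {1,5}, take 1 (1->1 ok)
  t8 'z' -> {1,5}, take 1 (1->1 ok)
  t9 'x' -> {3,4}, take 4 (1->4 ok)
  t10 'y' -> {0,2}, take 2 (4->2 ok)
  t11 'x' -> {3,4}, take 3 (2->3 ok)
  t12 'y' -> {0,2}, take 0 (3->0 ok)
  t13 'x' -> {3,4}, take 4 (0->4 ok)
  t14 'y' -> {0,2}, take 2 (4->2 ok)
  t15 'x' -> {3,4}, take 3 (2->3 ok)
  t16 'y' -> {0,2}, take 0 (3->0 ok)
  t17 'z' -> {1,5}, take 1 (0->1 ok)
  t18 'z' -> {1,5}, take 1 (1->1 ok)
  t19 'x' -> {3,4}, take 4 (1->4 ok)
  t20 'z' -> {1,5}, take 1 (4->1 ok)
  t21 'z' -> {1,5}, take 1 (1->1 ok)
  t22 'x' -> {3,4}, take 4 (1->4 ok)
  t23 'x' -> {3,4}, take 4 (4->4 ok)
  t24 'z' -> {1,5}, take 1 (4->1 ok)
  t25 'x' -> {3,4}, take 4 (1->4 ok)
  t26 'z' -> {1,5}, take 1 (4->1 ok)
  t27 'x' -> {3,4}, take 4 (1->4 ok)
  t28 'y' -> {0,2}, take 0 (4->0 ok)
  t29 'x' -> {3,4}, take 4 (0->4 ok)

0,4,4,5,3,2,1,1,1,4,2,3,0,4,2,3,0,1,1,4,1,1,4,4,1,4,1,4,0,4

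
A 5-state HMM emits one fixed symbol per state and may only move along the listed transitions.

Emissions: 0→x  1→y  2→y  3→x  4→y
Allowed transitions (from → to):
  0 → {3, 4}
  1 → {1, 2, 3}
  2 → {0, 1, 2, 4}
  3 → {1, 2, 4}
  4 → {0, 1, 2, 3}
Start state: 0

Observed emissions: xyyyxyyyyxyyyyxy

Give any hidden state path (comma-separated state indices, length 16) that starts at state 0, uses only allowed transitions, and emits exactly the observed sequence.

  t0 'x' -> {0,3}, take 0 (start)
  t1 'y' -> {1,2,4}, take 4 (0->4 ok)
  t2 'y' -> {1,2,4}, take 1 (4->1 ok)
  t3 'y' -> {1,2,4}, take 1 (1->1 ok)
  t4 'x' -> {0,3}, take 3 (1->3 ok)
  t5 'y' -> {1,2,4}, take 4 (3->4 ok)
  t6 'y' -> {1,2,4}, take 1 (4->1 ok)
  t7 'y' -> {1,2,4}, take 2 (1->2 ok)
  t8 'y' -> {1,2,4}, take 1 (2->1 ok)
  t9 'x' -> {0,3}, take 3 (1->3 ok)
  t10 'y' -> {1,2,4}, take 1 (3->1 ok)
  t11 'y' -> {1,2,4}, take 1 (1->1 ok)
  t12 'y' -> {1,2,4}, take 2 (1->2 ok)
  t13 'y' -> {1,2,4}, take 4 (2->4 ok)
  t14 'x' -> {0,3}, take 0 (4->0 ok)
  t15 'y' -> {1,2,4}, take 4 (0->4 ok)

0,4,1,1,3,4,1,2,1,3,1,1,2,4,0,4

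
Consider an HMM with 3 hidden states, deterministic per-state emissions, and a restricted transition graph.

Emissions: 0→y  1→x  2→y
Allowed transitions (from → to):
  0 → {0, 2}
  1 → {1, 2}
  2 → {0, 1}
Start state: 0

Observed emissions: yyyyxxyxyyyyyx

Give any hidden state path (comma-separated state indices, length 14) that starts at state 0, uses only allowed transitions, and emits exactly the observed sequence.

  pos 0: y in {0,2}, choose 0; start
  pos 1: y in {0,2}, choose 2; 0->2 ok
  pos 2: y in {0,2}, choose 0; 2->0 ok
  pos 3: y in {0,2}, choose 2; 0->2 ok
  pos 4: x in {1}, choose 1; 2->1 ok
  pos 5: x in {1}, choose 1; 1->1 ok
  pos 6: y in {0,2}, choose 2; 1->2 ok
  pos 7: x in {1}, choose 1; 2->1 ok
  pos 8: y in {0,2}, choose 2; 1->2 ok
  pos 9: y in {0,2}, choose 0; 2->0 ok
  pos 10: y in {0,2}, choose 2; 0->2 ok
  pos 11: y in {0,2}, choose 0; 2->0 ok
  pos 12: y in {0,2}, choose 2; 0->2 ok
  pos 13: x in {1}, choose 1; 2->1 ok

0,2,0,2,1,1,2,1,2,0,2,0,2,1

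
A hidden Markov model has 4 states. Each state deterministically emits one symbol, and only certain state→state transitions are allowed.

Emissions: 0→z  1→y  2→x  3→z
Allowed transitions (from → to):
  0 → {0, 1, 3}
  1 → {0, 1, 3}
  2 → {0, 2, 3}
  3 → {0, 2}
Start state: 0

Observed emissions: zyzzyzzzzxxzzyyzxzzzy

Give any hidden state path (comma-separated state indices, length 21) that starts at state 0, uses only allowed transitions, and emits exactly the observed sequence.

0,1,3,0,1,0,0,0,3,2,2,3,0,1,1,3,2,3,0,0,1

  t0 'z' -> {0,3}, take 0 (start)
  t1 'y' -> {1}, take 1 (0->1 ok)
  t2 'z' -> {0,3}, take 3 (1->3 ok)
  t3 'z' -> {0,3}, take 0 (3->0 ok)
  t4 'y' -> {1}, take 1 (0->1 ok)
  t5 'z' -> {0,3}, take 0 (1->0 ok)
  t6 'z' -> {0,3}, take 0 (0->0 ok)
  t7 'z' -> {0,3}, take 0 (0->0 ok)
  t8 'z' -> {0,3}, take 3 (0->3 ok)
  t9 'x' -> {2}, take 2 (3->2 ok)
  t10 'x' -> {2}, take 2 (2->2 ok)
  t11 'z' -> {0,3}, take 3 (2->3 ok)
  t12 'z' -> {0,3}, take 0 (3->0 ok)
  t13 'y' -> {1}, take 1 (0->1 ok)
  t14 'y' -> {1}, take 1 (1->1 ok)
  t15 'z' -> {0,3}, take 3 (1->3 ok)
  t16 'x' -> {2}, take 2 (3->2 ok)
  t17 'z' -> {0,3}, take 3 (2->3 ok)
  t18 'z' -> {0,3}, take 0 (3->0 ok)
  t19 'z' -> {0,3}, take 0 (0->0 ok)
  t20 'y' -> {1}, take 1 (0->1 ok)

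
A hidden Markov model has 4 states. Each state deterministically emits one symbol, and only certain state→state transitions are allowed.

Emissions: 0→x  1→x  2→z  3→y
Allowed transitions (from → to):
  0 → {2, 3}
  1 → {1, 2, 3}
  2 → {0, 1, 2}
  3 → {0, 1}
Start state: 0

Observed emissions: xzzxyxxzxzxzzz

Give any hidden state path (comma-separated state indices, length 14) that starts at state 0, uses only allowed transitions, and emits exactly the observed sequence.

  0: obs=x cand={0,1} pick 0 [start]
  1: obs=z cand={2} pick 2 [0->2 ok]
  2: obs=z cand={2} pick 2 [2->2 ok]
  3: obs=x cand={0,1} pick 0 [2->0 ok]
  4: obs=y cand={3} pick 3 [0->3 ok]
  5: obs=x cand={0,1} pick 1 [3->1 ok]
  6: obs=x cand={0,1} pick 1 [1->1 ok]
  7: obs=z cand={2} pick 2 [1->2 ok]
  8: obs=x cand={0,1} pick 1 [2->1 ok]
  9: obs=z cand={2} pick 2 [1->2 ok]
  10: obs=x cand={0,1} pick 0 [2->0 ok]
  11: obs=z cand={2} pick 2 [0->2 ok]
  12: obs=z cand={2} pick 2 [2->2 ok]
  13: obs=z cand={2} pick 2 [2->2 ok]

0,2,2,0,3,1,1,2,1,2,0,2,2,2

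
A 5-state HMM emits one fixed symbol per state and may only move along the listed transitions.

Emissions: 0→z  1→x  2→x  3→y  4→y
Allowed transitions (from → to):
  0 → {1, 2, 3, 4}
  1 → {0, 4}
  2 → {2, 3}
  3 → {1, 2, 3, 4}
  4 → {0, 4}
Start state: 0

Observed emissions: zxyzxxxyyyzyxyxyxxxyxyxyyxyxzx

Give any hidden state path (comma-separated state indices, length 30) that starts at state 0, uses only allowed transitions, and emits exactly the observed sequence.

0,1,4,0,2,2,2,3,4,4,0,3,2,3,2,3,2,2,2,3,2,3,2,3,3,2,3,1,0,2

  pos 0: z in {0}, choose 0; start
  pos 1: x in {1,2}, choose 1; 0->1 ok
  pos 2: y in {3,4}, choose 4; 1->4 ok
  pos 3: z in {0}, choose 0; 4->0 ok
  pos 4: x in {1,2}, choose 2; 0->2 ok
  pos 5: x in {1,2}, choose 2; 2->2 ok
  pos 6: x in {1,2}, choose 2; 2->2 ok
  pos 7: y in {3,4}, choose 3; 2->3 ok
  pos 8: y in {3,4}, choose 4; 3->4 ok
  pos 9: y in {3,4}, choose 4; 4->4 ok
  pos 10: z in {0}, choose 0; 4->0 ok
  pos 11: y in {3,4}, choose 3; 0->3 ok
  pos 12: x in {1,2}, choose 2; 3->2 ok
  pos 13: y in {3,4}, choose 3; 2->3 ok
  pos 14: x in {1,2}, choose 2; 3->2 ok
  pos 15: y in {3,4}, choose 3; 2->3 ok
  pos 16: x in {1,2}, choose 2; 3->2 ok
  pos 17: x in {1,2}, choose 2; 2->2 ok
  pos 18: x in {1,2}, choose 2; 2->2 ok
  pos 19: y in {3,4}, choose 3; 2->3 ok
  pos 20: x in {1,2}, choose 2; 3->2 ok
  pos 21: y in {3,4}, choose 3; 2->3 ok
  pos 22: x in {1,2}, choose 2; 3->2 ok
  pos 23: y in {3,4}, choose 3; 2->3 ok
  pos 24: y in {3,4}, choose 3; 3->3 ok
  pos 25: x in {1,2}, choose 2; 3->2 ok
  pos 26: y in {3,4}, choose 3; 2->3 ok
  pos 27: x in {1,2}, choose 1; 3->1 ok
  pos 28: z in {0}, choose 0; 1->0 ok
  pos 29: x in {1,2}, choose 2; 0->2 ok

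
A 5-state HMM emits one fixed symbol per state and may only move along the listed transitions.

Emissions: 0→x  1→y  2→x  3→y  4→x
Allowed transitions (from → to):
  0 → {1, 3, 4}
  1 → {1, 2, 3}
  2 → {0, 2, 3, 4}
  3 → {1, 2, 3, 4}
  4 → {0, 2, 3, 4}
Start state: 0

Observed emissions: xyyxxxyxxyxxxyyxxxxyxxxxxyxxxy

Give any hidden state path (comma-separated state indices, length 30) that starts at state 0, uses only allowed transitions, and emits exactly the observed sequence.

0,3,3,2,2,4,3,2,0,1,2,2,4,3,3,4,0,4,0,1,2,2,4,4,0,3,4,4,0,3

  pos 0: x in {0,2,4}, choose 0; start
  pos 1: y in {1,3}, choose 3; 0->3 ok
  pos 2: y in {1,3}, choose 3; 3->3 ok
  pos 3: x in {0,2,4}, choose 2; 3->2 ok
  pos 4: x in {0,2,4}, choose 2; 2->2 ok
  pos 5: x in {0,2,4}, choose 4; 2->4 ok
  pos 6: y in {1,3}, choose 3; 4->3 ok
  pos 7: x in {0,2,4}, choose 2; 3->2 ok
  pos 8: x in {0,2,4}, choose 0; 2->0 ok
  pos 9: y in {1,3}, choose 1; 0->1 ok
  pos 10: x in {0,2,4}, choose 2; 1->2 ok
  pos 11: x in {0,2,4}, choose 2; 2->2 ok
  pos 12: x in {0,2,4}, choose 4; 2->4 ok
  pos 13: y in {1,3}, choose 3; 4->3 ok
  pos 14: y in {1,3}, choose 3; 3->3 ok
  pos 15: x in {0,2,4}, choose 4; 3->4 ok
  pos 16: x in {0,2,4}, choose 0; 4->0 ok
  pos 17: x in {0,2,4}, choose 4; 0->4 ok
  pos 18: x in {0,2,4}, choose 0; 4->0 ok
  pos 19: y in {1,3}, choose 1; 0->1 ok
  pos 20: x in {0,2,4}, choose 2; 1->2 ok
  pos 21: x in {0,2,4}, choose 2; 2->2 ok
  pos 22: x in {0,2,4}, choose 4; 2->4 ok
  pos 23: x in {0,2,4}, choose 4; 4->4 ok
  pos 24: x in {0,2,4}, choose 0; 4->0 ok
  pos 25: y in {1,3}, choose 3; 0->3 ok
  pos 26: x in {0,2,4}, choose 4; 3->4 ok
  pos 27: x in {0,2,4}, choose 4; 4->4 ok
  pos 28: x in {0,2,4}, choose 0; 4->0 ok
  pos 29: y in {1,3}, choose 3; 0->3 ok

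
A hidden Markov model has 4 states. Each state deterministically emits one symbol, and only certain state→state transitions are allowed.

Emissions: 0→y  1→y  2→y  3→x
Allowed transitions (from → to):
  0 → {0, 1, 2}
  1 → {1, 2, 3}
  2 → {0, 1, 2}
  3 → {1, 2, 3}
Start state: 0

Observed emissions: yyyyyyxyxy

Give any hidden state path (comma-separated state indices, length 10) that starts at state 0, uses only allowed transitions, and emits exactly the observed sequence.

0,1,2,1,2,1,3,1,3,2

  t0 'y' -> {0,1,2}, take 0 (start)
  t1 'y' -> {0,1,2}, take 1 (0->1 ok)
  t2 'y' -> {0,1,2}, take 2 (1->2 ok)
  t3 'y' -> {0,1,2}, take 1 (2->1 ok)
  t4 'y' -> {0,1,2}, take 2 (1->2 ok)
  t5 'y' -> {0,1,2}, take 1 (2->1 ok)
  t6 'x' -> {3}, take 3 (1->3 ok)
  t7 'y' -> {0,1,2}, take 1 (3->1 ok)
  t8 'x' -> {3}, take 3 (1->3 ok)
  t9 'y' -> {0,1,2}, take 2 (3->2 ok)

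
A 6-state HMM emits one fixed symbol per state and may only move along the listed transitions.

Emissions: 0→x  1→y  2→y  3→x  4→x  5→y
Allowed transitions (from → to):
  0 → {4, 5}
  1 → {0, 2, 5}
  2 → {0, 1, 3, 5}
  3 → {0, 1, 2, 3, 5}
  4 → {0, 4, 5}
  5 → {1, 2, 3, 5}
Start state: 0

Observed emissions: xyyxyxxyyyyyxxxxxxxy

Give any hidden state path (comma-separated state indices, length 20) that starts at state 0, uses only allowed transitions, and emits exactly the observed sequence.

  [0] x  {0,3,4}  => 0  start
  [1] y  {1,2,5}  => 5  0->5 ok
  [2] y  {1,2,5}  => 1  5->1 ok
  [3] x  {0,3,4}  => 0  1->0 ok
  [4] y  {1,2,5}  => 5  0->5 ok
  [5] x  {0,3,4}  => 3  5->3 ok
  [6] x  {0,3,4}  => 0  3->0 ok
  [7] y  {1,2,5}  => 5  0->5 ok
  [8] y  {1,2,5}  => 5  5->5 ok
  [9] y  {1,2,5}  => 1  5->1 ok
  [10] y  {1,2,5}  => 2  1->2 ok
  [11] y  {1,2,5}  => 1  2->1 ok
  [12] x  {0,3,4}  => 0  1->0 ok
  [13] x  {0,3,4}  => 4  0->4 ok
  [14] x  {0,3,4}  => 4  4->4 ok
  [15] x  {0,3,4}  => 4  4->4 ok
  [16] x  {0,3,4}  => 4  4->4 ok
  [17] x  {0,3,4}  => 0  4->0 ok
  [18] x  {0,3,4}  => 4  0->4 ok
  [19] y  {1,2,5}  => 5  4->5 ok

0,5,1,0,5,3,0,5,5,1,2,1,0,4,4,4,4,0,4,5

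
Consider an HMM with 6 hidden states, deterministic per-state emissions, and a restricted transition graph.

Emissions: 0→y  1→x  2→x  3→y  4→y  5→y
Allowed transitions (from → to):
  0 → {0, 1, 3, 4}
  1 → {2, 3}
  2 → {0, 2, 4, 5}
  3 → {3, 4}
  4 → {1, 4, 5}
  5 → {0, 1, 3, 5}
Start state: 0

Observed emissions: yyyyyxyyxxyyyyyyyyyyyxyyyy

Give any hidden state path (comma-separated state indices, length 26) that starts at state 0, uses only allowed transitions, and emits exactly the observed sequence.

0,0,4,4,4,1,3,4,1,2,5,0,3,3,3,4,5,3,4,4,5,1,3,3,4,5

  t0 'y' -> {0,3,4,5}, take 0 (start)
  t1 'y' -> {0,3,4,5}, take 0 (0->0 ok)
  t2 'y' -> {0,3,4,5}, take 4 (0->4 ok)
  t3 'y' -> {0,3,4,5}, take 4 (4->4 ok)
  t4 'y' -> {0,3,4,5}, take 4 (4->4 ok)
  t5 'x' -> {1,2}, take 1 (4->1 ok)
  t6 'y' -> {0,3,4,5}, take 3 (1->3 ok)
  t7 'y' -> {0,3,4,5}, take 4 (3->4 ok)
  t8 'x' -> {1,2}, take 1 (4->1 ok)
  t9 'x' -> {1,2}, take 2 (1->2 ok)
  t10 'y' -> {0,3,4,5}, take 5 (2->5 ok)
  t11 'y' -> {0,3,4,5}, take 0 (5->0 ok)
  t12 'y' -> {0,3,4,5}, take 3 (0->3 ok)
  t13 'y' -> {0,3,4,5}, take 3 (3->3 ok)
  t14 'y' -> {0,3,4,5}, take 3 (3->3 ok)
  t15 'y' -> {0,3,4,5}, take 4 (3->4 ok)
  t16 'y' -> {0,3,4,5}, take 5 (4->5 ok)
  t17 'y' -> {0,3,4,5}, take 3 (5->3 ok)
  t18 'y' -> {0,3,4,5}, take 4 (3->4 ok)
  t19 'y' -> {0,3,4,5}, take 4 (4->4 ok)
  t20 'y' -> {0,3,4,5}, take 5 (4->5 ok)
  t21 'x' -> {1,2}, take 1 (5->1 ok)
  t22 'y' -> {0,3,4,5}, take 3 (1->3 ok)
  t23 'y' -> {0,3,4,5}, take 3 (3->3 ok)
  t24 'y' -> {0,3,4,5}, take 4 (3->4 ok)
  t25 'y' -> {0,3,4,5}, take 5 (4->5 ok)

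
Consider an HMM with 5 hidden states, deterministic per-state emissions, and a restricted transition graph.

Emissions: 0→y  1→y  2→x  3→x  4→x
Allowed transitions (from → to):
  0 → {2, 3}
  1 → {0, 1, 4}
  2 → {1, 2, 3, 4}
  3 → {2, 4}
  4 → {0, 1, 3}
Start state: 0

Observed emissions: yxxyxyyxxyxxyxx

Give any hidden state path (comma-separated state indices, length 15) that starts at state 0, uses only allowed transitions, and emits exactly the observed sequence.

  t0 'y' -> {0,1}, take 0 (start)
  t1 'x' -> {2,3,4}, take 2 (0->2 ok)
  t2 'x' -> {2,3,4}, take 4 (2->4 ok)
  t3 'y' -> {0,1}, take 1 (4->1 ok)
  t4 'x' -> {2,3,4}, take 4 (1->4 ok)
  t5 'y' -> {0,1}, take 1 (4->1 ok)
  t6 'y' -> {0,1}, take 0 (1->0 ok)
  t7 'x' -> {2,3,4}, take 2 (0->2 ok)
  t8 'x' -> {2,3,4}, take 4 (2->4 ok)
  t9 'y' -> {0,1}, take 0 (4->0 ok)
  t10 'x' -> {2,3,4}, take 3 (0->3 ok)
  t11 'x' -> {2,3,4}, take 2 (3->2 ok)
  t12 'y' -> {0,1}, take 1 (2->1 ok)
  t13 'x' -> {2,3,4}, take 4 (1->4 ok)
  t14 'x' -> {2,3,4}, take 3 (4->3 ok)

0,2,4,1,4,1,0,2,4,0,3,2,1,4,3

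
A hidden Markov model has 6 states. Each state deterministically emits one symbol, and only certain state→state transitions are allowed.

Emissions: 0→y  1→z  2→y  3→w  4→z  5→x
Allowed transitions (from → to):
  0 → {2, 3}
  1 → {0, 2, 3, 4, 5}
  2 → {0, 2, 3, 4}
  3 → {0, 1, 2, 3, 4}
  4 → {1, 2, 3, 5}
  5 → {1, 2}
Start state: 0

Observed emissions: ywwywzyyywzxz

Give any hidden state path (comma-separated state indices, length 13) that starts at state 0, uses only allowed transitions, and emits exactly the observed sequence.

0,3,3,0,3,1,2,2,0,3,4,5,1

  0: obs=y cand={0,2} pick 0 [start]
  1: obs=w cand={3} pick 3 [0->3 ok]
  2: obs=w cand={3} pick 3 [3->3 ok]
  3: obs=y cand={0,2} pick 0 [3->0 ok]
  4: obs=w cand={3} pick 3 [0->3 ok]
  5: obs=z cand={1,4} pick 1 [3->1 ok]
  6: obs=y cand={0,2} pick 2 [1->2 ok]
  7: obs=y cand={0,2} pick 2 [2->2 ok]
  8: obs=y cand={0,2} pick 0 [2->0 ok]
  9: obs=w cand={3} pick 3 [0->3 ok]
  10: obs=z cand={1,4} pick 4 [3->4 ok]
  11: obs=x cand={5} pick 5 [4->5 ok]
  12: obs=z cand={1,4} pick 1 [5->1 ok]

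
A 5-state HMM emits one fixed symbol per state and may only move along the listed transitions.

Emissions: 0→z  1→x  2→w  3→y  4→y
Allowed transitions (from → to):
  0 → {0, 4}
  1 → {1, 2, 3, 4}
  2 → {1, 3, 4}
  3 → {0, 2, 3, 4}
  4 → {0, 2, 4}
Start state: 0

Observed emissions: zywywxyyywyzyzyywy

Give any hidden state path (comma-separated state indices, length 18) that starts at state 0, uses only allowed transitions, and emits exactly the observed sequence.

  0: obs=z cand={0} pick 0 [start]
  1: obs=y cand={3,4} pick 4 [0->4 ok]
  2: obs=w cand={2} pick 2 [4->2 ok]
  3: obs=y cand={3,4} pick 3 [2->3 ok]
  4: obs=w cand={2} pick 2 [3->2 ok]
  5: obs=x cand={1} pick 1 [2->1 ok]
  6: obs=y cand={3,4} pick 3 [1->3 ok]
  7: obs=y cand={3,4} pick 3 [3->3 ok]
  8: obs=y cand={3,4} pick 4 [3->4 ok]
  9: obs=w cand={2} pick 2 [4->2 ok]
  10: obs=y cand={3,4} pick 4 [2->4 ok]
  11: obs=z cand={0} pick 0 [4->0 ok]
  12: obs=y cand={3,4} pick 4 [0->4 ok]
  13: obs=z cand={0} pick 0 [4->0 ok]
  14: obs=y cand={3,4} pick 4 [0->4 ok]
  15: obs=y cand={3,4} pick 4 [4->4 ok]
  16: obs=w cand={2} pick 2 [4->2 ok]
  17: obs=y cand={3,4} pick 4 [2->4 ok]

0,4,2,3,2,1,3,3,4,2,4,0,4,0,4,4,2,4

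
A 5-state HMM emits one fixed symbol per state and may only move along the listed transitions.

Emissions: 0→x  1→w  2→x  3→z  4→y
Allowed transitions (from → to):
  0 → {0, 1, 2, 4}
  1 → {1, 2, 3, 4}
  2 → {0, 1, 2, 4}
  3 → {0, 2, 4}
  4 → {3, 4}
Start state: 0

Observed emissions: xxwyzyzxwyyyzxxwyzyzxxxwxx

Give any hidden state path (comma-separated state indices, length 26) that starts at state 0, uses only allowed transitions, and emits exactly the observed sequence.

  t0 'x' -> {0,2}, take 0 (start)
  t1 'x' -> {0,2}, take 2 (0->2 ok)
  t2 'w' -> {1}, take 1 (2->1 ok)
  t3 'y' -> {4}, take 4 (1->4 ok)
  t4 'z' -> {3}, take 3 (4->3 ok)
  t5 'y' -> {4}, take 4 (3->4 ok)
  t6 'z' -> {3}, take 3 (4->3 ok)
  t7 'x' -> {0,2}, take 2 (3->2 ok)
  t8 'w' -> {1}, take 1 (2->1 ok)
  t9 'y' -> {4}, take 4 (1->4 ok)
  t10 'y' -> {4}, take 4 (4->4 ok)
  t11 'y' -> {4}, take 4 (4->4 ok)
  t12 'z' -> {3}, take 3 (4->3 ok)
  t13 'x' -> {0,2}, take 0 (3->0 ok)
  t14 'x' -> {0,2}, take 2 (0->2 ok)
  t15 'w' -> {1}, take 1 (2->1 ok)
  t16 'y' -> {4}, take 4 (1->4 ok)
  t17 'z' -> {3}, take 3 (4->3 ok)
  t18 'y' -> {4}, take 4 (3->4 ok)
  t19 'z' -> {3}, take 3 (4->3 ok)
  t20 'x' -> {0,2}, take 2 (3->2 ok)
  t21 'x' -> {0,2}, take 0 (2->0 ok)
  t22 'x' -> {0,2}, take 2 (0->2 ok)
  t23 'w' -> {1}, take 1 (2->1 ok)
  t24 'x' -> {0,2}, take 2 (1->2 ok)
  t25 'x' -> {0,2}, take 2 (2->2 ok)

0,2,1,4,3,4,3,2,1,4,4,4,3,0,2,1,4,3,4,3,2,0,2,1,2,2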